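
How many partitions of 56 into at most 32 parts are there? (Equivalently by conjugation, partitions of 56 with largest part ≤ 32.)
p(56, parts ≤ 32) = 521060

Use the recurrence p(n, m) = p(n, m−1) + p(n−m, m): either the largest part is < m (count p(n, m−1)) or the largest part is exactly m (remove one copy of m, count p(n−m, m)). With p(0, ·) = 1 this gives p(56, parts ≤ 32) = 521060. (By conjugating Young diagrams, this also counts partitions of 56 into at most 32 parts.)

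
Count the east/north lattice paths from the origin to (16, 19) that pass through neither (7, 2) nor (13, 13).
Number of paths = 3111219774

Inclusion–exclusion. Total paths: C(35, 16) = 4059928950. Through P₁: C(9, 7)·C(26, 9) = 112483800. Through P₂: C(26, 13)·C(9, 3) = 873650400. Since P₁ is strictly southwest of P₂, a monotone path through both must visit P₁ then P₂; paths through both = C(9, 7)·C(17, 6)·C(9, 3) = 37425024. Avoid both = 4059928950 − 112483800 − 873650400 + 37425024 = 3111219774.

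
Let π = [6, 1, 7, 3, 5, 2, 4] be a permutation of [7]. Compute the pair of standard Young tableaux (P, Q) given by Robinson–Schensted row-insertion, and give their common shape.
P = [1, 2, 4] / [3, 5] / [6, 7];  Q = [1, 3, 5] / [2, 4] / [6, 7];  common shape = (3, 2, 2)

Row-insert the values π_1, π_2, … into P one at a time, bumping the leftmost entry strictly greater than the inserted value down to the next row. The recording tableau Q records, in position (i, j), the step at which that cell was added to P.
  Insert 6 (step 1): P = [6];  Q = [1]
  Insert 1 (step 2): P = [1] / [6];  Q = [1] / [2]
  Insert 7 (step 3): P = [1, 7] / [6];  Q = [1, 3] / [2]
  Insert 3 (step 4): P = [1, 3] / [6, 7];  Q = [1, 3] / [2, 4]
  Insert 5 (step 5): P = [1, 3, 5] / [6, 7];  Q = [1, 3, 5] / [2, 4]
  Insert 2 (step 6): P = [1, 2, 5] / [3, 7] / [6];  Q = [1, 3, 5] / [2, 4] / [6]
  Insert 4 (step 7): P = [1, 2, 4] / [3, 5] / [6, 7];  Q = [1, 3, 5] / [2, 4] / [6, 7]
Final shape: (3, 2, 2).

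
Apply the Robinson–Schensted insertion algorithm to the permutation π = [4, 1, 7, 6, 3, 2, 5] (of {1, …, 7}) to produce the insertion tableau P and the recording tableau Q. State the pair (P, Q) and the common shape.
P = [1, 2, 5] / [3, 6] / [4] / [7];  Q = [1, 3, 7] / [2, 4] / [5] / [6];  common shape = (3, 2, 1, 1)

Row-insert the values π_1, π_2, … into P one at a time, bumping the leftmost entry strictly greater than the inserted value down to the next row. The recording tableau Q records, in position (i, j), the step at which that cell was added to P.
  Insert 4 (step 1): P = [4];  Q = [1]
  Insert 1 (step 2): P = [1] / [4];  Q = [1] / [2]
  Insert 7 (step 3): P = [1, 7] / [4];  Q = [1, 3] / [2]
  Insert 6 (step 4): P = [1, 6] / [4, 7];  Q = [1, 3] / [2, 4]
  Insert 3 (step 5): P = [1, 3] / [4, 6] / [7];  Q = [1, 3] / [2, 4] / [5]
  Insert 2 (step 6): P = [1, 2] / [3, 6] / [4] / [7];  Q = [1, 3] / [2, 4] / [5] / [6]
  Insert 5 (step 7): P = [1, 2, 5] / [3, 6] / [4] / [7];  Q = [1, 3, 7] / [2, 4] / [5] / [6]
Final shape: (3, 2, 1, 1).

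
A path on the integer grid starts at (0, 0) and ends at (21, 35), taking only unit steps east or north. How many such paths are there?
Number of paths = 1346766106565880

A monotone lattice path from (0, 0) to (21, 35) consists of 21 east steps and 35 north steps in some order, so it is determined by which 21 of the 56 steps are east. The count is C(56, 21) = 1346766106565880.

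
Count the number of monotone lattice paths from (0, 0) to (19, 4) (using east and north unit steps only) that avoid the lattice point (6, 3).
Number of paths = 7679

Total paths from (0, 0) to (19, 4): C(23, 19) = 8855. Paths through (6, 3): (paths (0, 0) → (6, 3)) × (paths (6, 3) → (19, 4)) = C(9, 6) · C(14, 13) = 84 · 14 = 1176. Avoidance count = 8855 − 1176 = 7679.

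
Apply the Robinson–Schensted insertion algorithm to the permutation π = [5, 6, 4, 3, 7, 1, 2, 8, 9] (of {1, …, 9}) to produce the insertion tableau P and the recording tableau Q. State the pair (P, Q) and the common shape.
P = [1, 2, 7, 8, 9] / [3, 6] / [4] / [5];  Q = [1, 2, 5, 8, 9] / [3, 7] / [4] / [6];  common shape = (5, 2, 1, 1)

Row-insert the values π_1, π_2, … into P one at a time, bumping the leftmost entry strictly greater than the inserted value down to the next row. The recording tableau Q records, in position (i, j), the step at which that cell was added to P.
  Insert 5 (step 1): P = [5];  Q = [1]
  Insert 6 (step 2): P = [5, 6];  Q = [1, 2]
  Insert 4 (step 3): P = [4, 6] / [5];  Q = [1, 2] / [3]
  Insert 3 (step 4): P = [3, 6] / [4] / [5];  Q = [1, 2] / [3] / [4]
  Insert 7 (step 5): P = [3, 6, 7] / [4] / [5];  Q = [1, 2, 5] / [3] / [4]
  Insert 1 (step 6): P = [1, 6, 7] / [3] / [4] / [5];  Q = [1, 2, 5] / [3] / [4] / [6]
  Insert 2 (step 7): P = [1, 2, 7] / [3, 6] / [4] / [5];  Q = [1, 2, 5] / [3, 7] / [4] / [6]
  Insert 8 (step 8): P = [1, 2, 7, 8] / [3, 6] / [4] / [5];  Q = [1, 2, 5, 8] / [3, 7] / [4] / [6]
  Insert 9 (step 9): P = [1, 2, 7, 8, 9] / [3, 6] / [4] / [5];  Q = [1, 2, 5, 8, 9] / [3, 7] / [4] / [6]
Final shape: (5, 2, 1, 1).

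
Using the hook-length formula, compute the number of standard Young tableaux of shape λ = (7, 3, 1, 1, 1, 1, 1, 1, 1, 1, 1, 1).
# SYT of shape (7, 3, 1, 1, 1, 1, 1, 1, 1, 1, 1, 1) = 1421200

Hook-length formula: f^λ = n! / Π hook(c), product over all cells c of the Young diagram. For λ = (7, 3, 1, 1, 1, 1, 1, 1, 1, 1, 1, 1), n = 20 boxes. Hook lengths by row (left-to-right, top-to-bottom): [18, 7, 6, 4, 3, 2, 1]; [13, 2, 1]; [10]; [9]; [8]; [7]; [6]; [5]; [4]; [3]; [2]; [1]. Product of hooks = 1711864627200. So f^λ = 20! / 1711864627200 = 2432902008176640000 / 1711864627200 = 1421200.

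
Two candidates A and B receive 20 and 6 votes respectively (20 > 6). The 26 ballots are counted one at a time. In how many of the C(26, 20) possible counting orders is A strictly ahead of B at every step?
Strict-lead orderings = 123970

Total orderings of the 26 votes with 20 for A: C(26, 20) = 230230. By the Bertrand ballot formula (Cycle Lemma / reflection principle), the number of orderings in which A is strictly ahead of B throughout is (p − q)/(p + q) · C(p + q, p) = (20 − 6)/(20 + 6) · 230230 = 123970.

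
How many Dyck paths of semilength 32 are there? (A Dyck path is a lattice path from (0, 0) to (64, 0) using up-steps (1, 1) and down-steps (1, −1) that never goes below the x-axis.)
C_32 = 55534064877048198

These Dyck paths are counted by the Catalan number C_n = (1/(n + 1)) · C(2n, n). For n = 32: C_32 = (1/33) · C(64, 32) = 1832624140942590534/33 = 55534064877048198.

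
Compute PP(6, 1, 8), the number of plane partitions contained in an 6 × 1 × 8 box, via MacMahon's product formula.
PP(6, 1, 8) = 3003

Evaluate the triple product over i = 1..6, j = 1..1, k = 1..8. The factors are (2/1) · (3/2) · (4/3) · (5/4) · (6/5) · (7/6) · (8/7) · (9/8) · … (48 factors total). The numerators and denominators telescope so the product is an integer; carrying out the multiplication exactly gives PP(6, 1, 8) = 3003.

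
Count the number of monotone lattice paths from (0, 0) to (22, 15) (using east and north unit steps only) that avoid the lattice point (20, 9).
Number of paths = 9083779620

Total paths from (0, 0) to (22, 15): C(37, 22) = 9364199760. Paths through (20, 9): (paths (0, 0) → (20, 9)) × (paths (20, 9) → (22, 15)) = C(29, 20) · C(8, 2) = 10015005 · 28 = 280420140. Avoidance count = 9364199760 − 280420140 = 9083779620.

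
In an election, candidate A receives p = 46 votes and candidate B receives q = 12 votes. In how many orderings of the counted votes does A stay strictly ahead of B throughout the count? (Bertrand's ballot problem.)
Strict-lead orderings = 522776255820

Total orderings of the 58 votes with 46 for A: C(58, 46) = 891794789340. By the Bertrand ballot formula (Cycle Lemma / reflection principle), the number of orderings in which A is strictly ahead of B throughout is (p − q)/(p + q) · C(p + q, p) = (46 − 12)/(46 + 12) · 891794789340 = 522776255820.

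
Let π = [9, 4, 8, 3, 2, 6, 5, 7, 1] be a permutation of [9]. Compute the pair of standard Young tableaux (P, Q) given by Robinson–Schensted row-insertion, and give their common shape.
P = [1, 5, 7] / [2, 6] / [3, 8] / [4] / [9];  Q = [1, 3, 8] / [2, 6] / [4, 7] / [5] / [9];  common shape = (3, 2, 2, 1, 1)

Row-insert the values π_1, π_2, … into P one at a time, bumping the leftmost entry strictly greater than the inserted value down to the next row. The recording tableau Q records, in position (i, j), the step at which that cell was added to P.
  Insert 9 (step 1): P = [9];  Q = [1]
  Insert 4 (step 2): P = [4] / [9];  Q = [1] / [2]
  Insert 8 (step 3): P = [4, 8] / [9];  Q = [1, 3] / [2]
  Insert 3 (step 4): P = [3, 8] / [4] / [9];  Q = [1, 3] / [2] / [4]
  Insert 2 (step 5): P = [2, 8] / [3] / [4] / [9];  Q = [1, 3] / [2] / [4] / [5]
  Insert 6 (step 6): P = [2, 6] / [3, 8] / [4] / [9];  Q = [1, 3] / [2, 6] / [4] / [5]
  Insert 5 (step 7): P = [2, 5] / [3, 6] / [4, 8] / [9];  Q = [1, 3] / [2, 6] / [4, 7] / [5]
  Insert 7 (step 8): P = [2, 5, 7] / [3, 6] / [4, 8] / [9];  Q = [1, 3, 8] / [2, 6] / [4, 7] / [5]
  Insert 1 (step 9): P = [1, 5, 7] / [2, 6] / [3, 8] / [4] / [9];  Q = [1, 3, 8] / [2, 6] / [4, 7] / [5] / [9]
Final shape: (3, 2, 2, 1, 1).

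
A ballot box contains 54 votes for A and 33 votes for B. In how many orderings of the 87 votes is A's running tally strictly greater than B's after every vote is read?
Strict-lead orderings = 253814795906729094763530

Total orderings of the 87 votes with 54 for A: C(87, 54) = 1051518440185020535448910. By the Bertrand ballot formula (Cycle Lemma / reflection principle), the number of orderings in which A is strictly ahead of B throughout is (p − q)/(p + q) · C(p + q, p) = (54 − 33)/(54 + 33) · 1051518440185020535448910 = 253814795906729094763530.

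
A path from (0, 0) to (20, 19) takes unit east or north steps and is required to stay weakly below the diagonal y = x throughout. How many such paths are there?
Number of paths = 6564120420

By the reflection principle (André's argument), the number of monotone paths to (20, 19) with n ≤ m that never go above y = x is C(39, 20) − C(39, 21) = 68923264410 − 62359143990 = 6564120420.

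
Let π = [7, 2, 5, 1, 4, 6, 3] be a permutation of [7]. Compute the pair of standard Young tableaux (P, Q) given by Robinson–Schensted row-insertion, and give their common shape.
P = [1, 3, 6] / [2, 4] / [5] / [7];  Q = [1, 3, 6] / [2, 5] / [4] / [7];  common shape = (3, 2, 1, 1)

Row-insert the values π_1, π_2, … into P one at a time, bumping the leftmost entry strictly greater than the inserted value down to the next row. The recording tableau Q records, in position (i, j), the step at which that cell was added to P.
  Insert 7 (step 1): P = [7];  Q = [1]
  Insert 2 (step 2): P = [2] / [7];  Q = [1] / [2]
  Insert 5 (step 3): P = [2, 5] / [7];  Q = [1, 3] / [2]
  Insert 1 (step 4): P = [1, 5] / [2] / [7];  Q = [1, 3] / [2] / [4]
  Insert 4 (step 5): P = [1, 4] / [2, 5] / [7];  Q = [1, 3] / [2, 5] / [4]
  Insert 6 (step 6): P = [1, 4, 6] / [2, 5] / [7];  Q = [1, 3, 6] / [2, 5] / [4]
  Insert 3 (step 7): P = [1, 3, 6] / [2, 4] / [5] / [7];  Q = [1, 3, 6] / [2, 5] / [4] / [7]
Final shape: (3, 2, 1, 1).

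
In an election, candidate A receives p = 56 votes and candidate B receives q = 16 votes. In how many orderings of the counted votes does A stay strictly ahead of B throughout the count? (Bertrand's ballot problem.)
Strict-lead orderings = 2286836123425060

Total orderings of the 72 votes with 56 for A: C(72, 56) = 4116305022165108. By the Bertrand ballot formula (Cycle Lemma / reflection principle), the number of orderings in which A is strictly ahead of B throughout is (p − q)/(p + q) · C(p + q, p) = (56 − 16)/(56 + 16) · 4116305022165108 = 2286836123425060.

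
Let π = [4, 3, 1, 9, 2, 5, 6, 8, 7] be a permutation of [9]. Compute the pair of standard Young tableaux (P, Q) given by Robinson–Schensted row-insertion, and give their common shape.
P = [1, 2, 5, 6, 7] / [3, 8] / [4, 9];  Q = [1, 4, 6, 7, 8] / [2, 5] / [3, 9];  common shape = (5, 2, 2)

Row-insert the values π_1, π_2, … into P one at a time, bumping the leftmost entry strictly greater than the inserted value down to the next row. The recording tableau Q records, in position (i, j), the step at which that cell was added to P.
  Insert 4 (step 1): P = [4];  Q = [1]
  Insert 3 (step 2): P = [3] / [4];  Q = [1] / [2]
  Insert 1 (step 3): P = [1] / [3] / [4];  Q = [1] / [2] / [3]
  Insert 9 (step 4): P = [1, 9] / [3] / [4];  Q = [1, 4] / [2] / [3]
  Insert 2 (step 5): P = [1, 2] / [3, 9] / [4];  Q = [1, 4] / [2, 5] / [3]
  Insert 5 (step 6): P = [1, 2, 5] / [3, 9] / [4];  Q = [1, 4, 6] / [2, 5] / [3]
  Insert 6 (step 7): P = [1, 2, 5, 6] / [3, 9] / [4];  Q = [1, 4, 6, 7] / [2, 5] / [3]
  Insert 8 (step 8): P = [1, 2, 5, 6, 8] / [3, 9] / [4];  Q = [1, 4, 6, 7, 8] / [2, 5] / [3]
  Insert 7 (step 9): P = [1, 2, 5, 6, 7] / [3, 8] / [4, 9];  Q = [1, 4, 6, 7, 8] / [2, 5] / [3, 9]
Final shape: (5, 2, 2).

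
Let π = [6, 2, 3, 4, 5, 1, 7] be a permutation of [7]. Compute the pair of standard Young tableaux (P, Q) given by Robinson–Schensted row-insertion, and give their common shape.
P = [1, 3, 4, 5, 7] / [2] / [6];  Q = [1, 3, 4, 5, 7] / [2] / [6];  common shape = (5, 1, 1)

Row-insert the values π_1, π_2, … into P one at a time, bumping the leftmost entry strictly greater than the inserted value down to the next row. The recording tableau Q records, in position (i, j), the step at which that cell was added to P.
  Insert 6 (step 1): P = [6];  Q = [1]
  Insert 2 (step 2): P = [2] / [6];  Q = [1] / [2]
  Insert 3 (step 3): P = [2, 3] / [6];  Q = [1, 3] / [2]
  Insert 4 (step 4): P = [2, 3, 4] / [6];  Q = [1, 3, 4] / [2]
  Insert 5 (step 5): P = [2, 3, 4, 5] / [6];  Q = [1, 3, 4, 5] / [2]
  Insert 1 (step 6): P = [1, 3, 4, 5] / [2] / [6];  Q = [1, 3, 4, 5] / [2] / [6]
  Insert 7 (step 7): P = [1, 3, 4, 5, 7] / [2] / [6];  Q = [1, 3, 4, 5, 7] / [2] / [6]
Final shape: (5, 1, 1).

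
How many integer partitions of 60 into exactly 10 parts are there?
p(60, 10 parts) = 62740

Partitions of n into exactly k parts are in bijection with partitions of n − k into at most k parts (subtract 1 from each part). So p(60, exactly 10) = p(50, parts ≤ 10). Computing via the recurrence p(m, j) = p(m, j−1) + p(m−j, j) gives 62740.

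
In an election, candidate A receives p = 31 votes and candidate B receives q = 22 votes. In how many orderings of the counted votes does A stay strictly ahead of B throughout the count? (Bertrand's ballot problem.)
Strict-lead orderings = 78542105700240

Total orderings of the 53 votes with 31 for A: C(53, 31) = 462525733568080. By the Bertrand ballot formula (Cycle Lemma / reflection principle), the number of orderings in which A is strictly ahead of B throughout is (p − q)/(p + q) · C(p + q, p) = (31 − 22)/(31 + 22) · 462525733568080 = 78542105700240.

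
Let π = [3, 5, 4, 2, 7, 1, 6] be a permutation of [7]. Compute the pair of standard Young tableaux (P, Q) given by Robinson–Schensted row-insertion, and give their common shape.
P = [1, 4, 6] / [2, 7] / [3] / [5];  Q = [1, 2, 5] / [3, 7] / [4] / [6];  common shape = (3, 2, 1, 1)

Row-insert the values π_1, π_2, … into P one at a time, bumping the leftmost entry strictly greater than the inserted value down to the next row. The recording tableau Q records, in position (i, j), the step at which that cell was added to P.
  Insert 3 (step 1): P = [3];  Q = [1]
  Insert 5 (step 2): P = [3, 5];  Q = [1, 2]
  Insert 4 (step 3): P = [3, 4] / [5];  Q = [1, 2] / [3]
  Insert 2 (step 4): P = [2, 4] / [3] / [5];  Q = [1, 2] / [3] / [4]
  Insert 7 (step 5): P = [2, 4, 7] / [3] / [5];  Q = [1, 2, 5] / [3] / [4]
  Insert 1 (step 6): P = [1, 4, 7] / [2] / [3] / [5];  Q = [1, 2, 5] / [3] / [4] / [6]
  Insert 6 (step 7): P = [1, 4, 6] / [2, 7] / [3] / [5];  Q = [1, 2, 5] / [3, 7] / [4] / [6]
Final shape: (3, 2, 1, 1).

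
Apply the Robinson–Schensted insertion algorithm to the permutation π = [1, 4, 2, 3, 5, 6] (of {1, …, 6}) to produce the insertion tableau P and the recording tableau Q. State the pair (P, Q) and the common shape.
P = [1, 2, 3, 5, 6] / [4];  Q = [1, 2, 4, 5, 6] / [3];  common shape = (5, 1)

Row-insert the values π_1, π_2, … into P one at a time, bumping the leftmost entry strictly greater than the inserted value down to the next row. The recording tableau Q records, in position (i, j), the step at which that cell was added to P.
  Insert 1 (step 1): P = [1];  Q = [1]
  Insert 4 (step 2): P = [1, 4];  Q = [1, 2]
  Insert 2 (step 3): P = [1, 2] / [4];  Q = [1, 2] / [3]
  Insert 3 (step 4): P = [1, 2, 3] / [4];  Q = [1, 2, 4] / [3]
  Insert 5 (step 5): P = [1, 2, 3, 5] / [4];  Q = [1, 2, 4, 5] / [3]
  Insert 6 (step 6): P = [1, 2, 3, 5, 6] / [4];  Q = [1, 2, 4, 5, 6] / [3]
Final shape: (5, 1).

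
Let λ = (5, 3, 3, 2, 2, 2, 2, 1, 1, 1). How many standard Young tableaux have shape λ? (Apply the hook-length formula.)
# SYT of shape (5, 3, 3, 2, 2, 2, 2, 1, 1, 1) = 359165664

Hook-length formula: f^λ = n! / Π hook(c), product over all cells c of the Young diagram. For λ = (5, 3, 3, 2, 2, 2, 2, 1, 1, 1), n = 22 boxes. Hook lengths by row (left-to-right, top-to-bottom): [14, 10, 5, 2, 1]; [11, 7, 2]; [10, 6, 1]; [8, 4]; [7, 3]; [6, 2]; [5, 1]; [3]; [2]; [1]. Product of hooks = 3129477120000. So f^λ = 22! / 3129477120000 = 1124000727777607680000 / 3129477120000 = 359165664.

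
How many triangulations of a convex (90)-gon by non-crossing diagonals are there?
C_88 = 64633260585762914370496637486146181462681535261000

These polygon triangulations are counted by the Catalan number C_n = (1/(n + 1)) · C(2n, n). For n = 88: C_88 = (1/89) · C(176, 88) = 5752360192132899378974200736267010150178656638229000/89 = 64633260585762914370496637486146181462681535261000.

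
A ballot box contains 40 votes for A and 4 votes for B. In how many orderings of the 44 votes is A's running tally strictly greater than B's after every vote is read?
Strict-lead orderings = 111069

Total orderings of the 44 votes with 40 for A: C(44, 40) = 135751. By the Bertrand ballot formula (Cycle Lemma / reflection principle), the number of orderings in which A is strictly ahead of B throughout is (p − q)/(p + q) · C(p + q, p) = (40 − 4)/(40 + 4) · 135751 = 111069.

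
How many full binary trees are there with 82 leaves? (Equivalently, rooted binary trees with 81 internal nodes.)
C_81 = 4462290049988320482463241297506133183499654740

These full binary trees are counted by the Catalan number C_n = (1/(n + 1)) · C(2n, n). For n = 81: C_81 = (1/82) · C(162, 81) = 365907784099042279561985786395502921046971688680/82 = 4462290049988320482463241297506133183499654740.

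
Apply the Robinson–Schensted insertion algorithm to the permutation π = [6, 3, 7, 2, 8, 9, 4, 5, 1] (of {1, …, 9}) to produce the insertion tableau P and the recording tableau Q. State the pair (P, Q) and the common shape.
P = [1, 4, 5, 9] / [2, 7, 8] / [3] / [6];  Q = [1, 3, 5, 6] / [2, 7, 8] / [4] / [9];  common shape = (4, 3, 1, 1)

Row-insert the values π_1, π_2, … into P one at a time, bumping the leftmost entry strictly greater than the inserted value down to the next row. The recording tableau Q records, in position (i, j), the step at which that cell was added to P.
  Insert 6 (step 1): P = [6];  Q = [1]
  Insert 3 (step 2): P = [3] / [6];  Q = [1] / [2]
  Insert 7 (step 3): P = [3, 7] / [6];  Q = [1, 3] / [2]
  Insert 2 (step 4): P = [2, 7] / [3] / [6];  Q = [1, 3] / [2] / [4]
  Insert 8 (step 5): P = [2, 7, 8] / [3] / [6];  Q = [1, 3, 5] / [2] / [4]
  Insert 9 (step 6): P = [2, 7, 8, 9] / [3] / [6];  Q = [1, 3, 5, 6] / [2] / [4]
  Insert 4 (step 7): P = [2, 4, 8, 9] / [3, 7] / [6];  Q = [1, 3, 5, 6] / [2, 7] / [4]
  Insert 5 (step 8): P = [2, 4, 5, 9] / [3, 7, 8] / [6];  Q = [1, 3, 5, 6] / [2, 7, 8] / [4]
  Insert 1 (step 9): P = [1, 4, 5, 9] / [2, 7, 8] / [3] / [6];  Q = [1, 3, 5, 6] / [2, 7, 8] / [4] / [9]
Final shape: (4, 3, 1, 1).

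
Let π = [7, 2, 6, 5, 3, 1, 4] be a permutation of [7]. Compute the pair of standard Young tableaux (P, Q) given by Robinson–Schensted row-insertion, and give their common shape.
P = [1, 3, 4] / [2] / [5] / [6] / [7];  Q = [1, 3, 7] / [2] / [4] / [5] / [6];  common shape = (3, 1, 1, 1, 1)

Row-insert the values π_1, π_2, … into P one at a time, bumping the leftmost entry strictly greater than the inserted value down to the next row. The recording tableau Q records, in position (i, j), the step at which that cell was added to P.
  Insert 7 (step 1): P = [7];  Q = [1]
  Insert 2 (step 2): P = [2] / [7];  Q = [1] / [2]
  Insert 6 (step 3): P = [2, 6] / [7];  Q = [1, 3] / [2]
  Insert 5 (step 4): P = [2, 5] / [6] / [7];  Q = [1, 3] / [2] / [4]
  Insert 3 (step 5): P = [2, 3] / [5] / [6] / [7];  Q = [1, 3] / [2] / [4] / [5]
  Insert 1 (step 6): P = [1, 3] / [2] / [5] / [6] / [7];  Q = [1, 3] / [2] / [4] / [5] / [6]
  Insert 4 (step 7): P = [1, 3, 4] / [2] / [5] / [6] / [7];  Q = [1, 3, 7] / [2] / [4] / [5] / [6]
Final shape: (3, 1, 1, 1, 1).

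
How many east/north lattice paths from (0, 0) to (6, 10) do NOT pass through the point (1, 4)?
Number of paths = 5698

Total paths from (0, 0) to (6, 10): C(16, 6) = 8008. Paths through (1, 4): (paths (0, 0) → (1, 4)) × (paths (1, 4) → (6, 10)) = C(5, 1) · C(11, 5) = 5 · 462 = 2310. Avoidance count = 8008 − 2310 = 5698.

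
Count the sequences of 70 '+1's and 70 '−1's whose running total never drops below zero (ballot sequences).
C_70 = 1321422108420282270489942177190229544600

These ballot sequences are counted by the Catalan number C_n = (1/(n + 1)) · C(2n, n). For n = 70: C_70 = (1/71) · C(140, 70) = 93820969697840041204785894580506297666600/71 = 1321422108420282270489942177190229544600.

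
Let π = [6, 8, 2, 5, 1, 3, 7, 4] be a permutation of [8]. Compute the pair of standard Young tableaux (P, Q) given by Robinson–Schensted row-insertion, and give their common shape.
P = [1, 3, 4] / [2, 5, 7] / [6, 8];  Q = [1, 2, 7] / [3, 4, 8] / [5, 6];  common shape = (3, 3, 2)

Row-insert the values π_1, π_2, … into P one at a time, bumping the leftmost entry strictly greater than the inserted value down to the next row. The recording tableau Q records, in position (i, j), the step at which that cell was added to P.
  Insert 6 (step 1): P = [6];  Q = [1]
  Insert 8 (step 2): P = [6, 8];  Q = [1, 2]
  Insert 2 (step 3): P = [2, 8] / [6];  Q = [1, 2] / [3]
  Insert 5 (step 4): P = [2, 5] / [6, 8];  Q = [1, 2] / [3, 4]
  Insert 1 (step 5): P = [1, 5] / [2, 8] / [6];  Q = [1, 2] / [3, 4] / [5]
  Insert 3 (step 6): P = [1, 3] / [2, 5] / [6, 8];  Q = [1, 2] / [3, 4] / [5, 6]
  Insert 7 (step 7): P = [1, 3, 7] / [2, 5] / [6, 8];  Q = [1, 2, 7] / [3, 4] / [5, 6]
  Insert 4 (step 8): P = [1, 3, 4] / [2, 5, 7] / [6, 8];  Q = [1, 2, 7] / [3, 4, 8] / [5, 6]
Final shape: (3, 3, 2).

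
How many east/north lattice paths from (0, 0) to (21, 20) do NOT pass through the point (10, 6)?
Number of paths = 233434078020

Total paths from (0, 0) to (21, 20): C(41, 21) = 269128937220. Paths through (10, 6): (paths (0, 0) → (10, 6)) × (paths (10, 6) → (21, 20)) = C(16, 10) · C(25, 11) = 8008 · 4457400 = 35694859200. Avoidance count = 269128937220 − 35694859200 = 233434078020.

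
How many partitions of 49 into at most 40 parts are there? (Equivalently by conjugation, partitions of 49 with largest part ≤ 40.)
p(49, parts ≤ 40) = 173458

Use the recurrence p(n, m) = p(n, m−1) + p(n−m, m): either the largest part is < m (count p(n, m−1)) or the largest part is exactly m (remove one copy of m, count p(n−m, m)). With p(0, ·) = 1 this gives p(49, parts ≤ 40) = 173458. (By conjugating Young diagrams, this also counts partitions of 49 into at most 40 parts.)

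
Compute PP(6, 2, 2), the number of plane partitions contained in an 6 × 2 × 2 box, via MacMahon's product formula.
PP(6, 2, 2) = 336

Evaluate the triple product over i = 1..6, j = 1..2, k = 1..2. The factors are (2/1) · (3/2) · (3/2) · (4/3) · (3/2) · (4/3) · (4/3) · (5/4) · … (24 factors total). The numerators and denominators telescope so the product is an integer; carrying out the multiplication exactly gives PP(6, 2, 2) = 336.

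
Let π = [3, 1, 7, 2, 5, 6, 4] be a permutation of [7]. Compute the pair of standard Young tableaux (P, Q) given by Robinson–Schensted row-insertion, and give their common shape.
P = [1, 2, 4, 6] / [3, 5] / [7];  Q = [1, 3, 5, 6] / [2, 4] / [7];  common shape = (4, 2, 1)

Row-insert the values π_1, π_2, … into P one at a time, bumping the leftmost entry strictly greater than the inserted value down to the next row. The recording tableau Q records, in position (i, j), the step at which that cell was added to P.
  Insert 3 (step 1): P = [3];  Q = [1]
  Insert 1 (step 2): P = [1] / [3];  Q = [1] / [2]
  Insert 7 (step 3): P = [1, 7] / [3];  Q = [1, 3] / [2]
  Insert 2 (step 4): P = [1, 2] / [3, 7];  Q = [1, 3] / [2, 4]
  Insert 5 (step 5): P = [1, 2, 5] / [3, 7];  Q = [1, 3, 5] / [2, 4]
  Insert 6 (step 6): P = [1, 2, 5, 6] / [3, 7];  Q = [1, 3, 5, 6] / [2, 4]
  Insert 4 (step 7): P = [1, 2, 4, 6] / [3, 5] / [7];  Q = [1, 3, 5, 6] / [2, 4] / [7]
Final shape: (4, 2, 1).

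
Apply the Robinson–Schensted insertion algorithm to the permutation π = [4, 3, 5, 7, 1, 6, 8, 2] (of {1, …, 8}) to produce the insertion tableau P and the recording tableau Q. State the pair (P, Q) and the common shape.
P = [1, 2, 6, 8] / [3, 5] / [4, 7];  Q = [1, 3, 4, 7] / [2, 6] / [5, 8];  common shape = (4, 2, 2)

Row-insert the values π_1, π_2, … into P one at a time, bumping the leftmost entry strictly greater than the inserted value down to the next row. The recording tableau Q records, in position (i, j), the step at which that cell was added to P.
  Insert 4 (step 1): P = [4];  Q = [1]
  Insert 3 (step 2): P = [3] / [4];  Q = [1] / [2]
  Insert 5 (step 3): P = [3, 5] / [4];  Q = [1, 3] / [2]
  Insert 7 (step 4): P = [3, 5, 7] / [4];  Q = [1, 3, 4] / [2]
  Insert 1 (step 5): P = [1, 5, 7] / [3] / [4];  Q = [1, 3, 4] / [2] / [5]
  Insert 6 (step 6): P = [1, 5, 6] / [3, 7] / [4];  Q = [1, 3, 4] / [2, 6] / [5]
  Insert 8 (step 7): P = [1, 5, 6, 8] / [3, 7] / [4];  Q = [1, 3, 4, 7] / [2, 6] / [5]
  Insert 2 (step 8): P = [1, 2, 6, 8] / [3, 5] / [4, 7];  Q = [1, 3, 4, 7] / [2, 6] / [5, 8]
Final shape: (4, 2, 2).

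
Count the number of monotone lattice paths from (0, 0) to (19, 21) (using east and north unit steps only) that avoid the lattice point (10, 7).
Number of paths = 115389697280

Total paths from (0, 0) to (19, 21): C(40, 19) = 131282408400. Paths through (10, 7): (paths (0, 0) → (10, 7)) × (paths (10, 7) → (19, 21)) = C(17, 10) · C(23, 9) = 19448 · 817190 = 15892711120. Avoidance count = 131282408400 − 15892711120 = 115389697280.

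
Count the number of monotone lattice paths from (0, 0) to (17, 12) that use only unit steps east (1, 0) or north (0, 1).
Number of paths = 51895935

A monotone lattice path from (0, 0) to (17, 12) consists of 17 east steps and 12 north steps in some order, so it is determined by which 17 of the 29 steps are east. The count is C(29, 17) = 51895935.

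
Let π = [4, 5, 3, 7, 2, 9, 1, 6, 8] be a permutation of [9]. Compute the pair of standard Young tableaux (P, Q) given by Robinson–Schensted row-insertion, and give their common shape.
P = [1, 5, 6, 8] / [2, 7, 9] / [3] / [4];  Q = [1, 2, 4, 6] / [3, 8, 9] / [5] / [7];  common shape = (4, 3, 1, 1)

Row-insert the values π_1, π_2, … into P one at a time, bumping the leftmost entry strictly greater than the inserted value down to the next row. The recording tableau Q records, in position (i, j), the step at which that cell was added to P.
  Insert 4 (step 1): P = [4];  Q = [1]
  Insert 5 (step 2): P = [4, 5];  Q = [1, 2]
  Insert 3 (step 3): P = [3, 5] / [4];  Q = [1, 2] / [3]
  Insert 7 (step 4): P = [3, 5, 7] / [4];  Q = [1, 2, 4] / [3]
  Insert 2 (step 5): P = [2, 5, 7] / [3] / [4];  Q = [1, 2, 4] / [3] / [5]
  Insert 9 (step 6): P = [2, 5, 7, 9] / [3] / [4];  Q = [1, 2, 4, 6] / [3] / [5]
  Insert 1 (step 7): P = [1, 5, 7, 9] / [2] / [3] / [4];  Q = [1, 2, 4, 6] / [3] / [5] / [7]
  Insert 6 (step 8): P = [1, 5, 6, 9] / [2, 7] / [3] / [4];  Q = [1, 2, 4, 6] / [3, 8] / [5] / [7]
  Insert 8 (step 9): P = [1, 5, 6, 8] / [2, 7, 9] / [3] / [4];  Q = [1, 2, 4, 6] / [3, 8, 9] / [5] / [7]
Final shape: (4, 3, 1, 1).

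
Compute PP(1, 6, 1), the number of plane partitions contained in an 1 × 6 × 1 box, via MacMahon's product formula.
PP(1, 6, 1) = 7

Evaluate the triple product over i = 1..1, j = 1..6, k = 1..1. The factors are (2/1) · (3/2) · (4/3) · (5/4) · (6/5) · (7/6). The numerators and denominators telescope so the product is an integer; carrying out the multiplication exactly gives PP(1, 6, 1) = 7.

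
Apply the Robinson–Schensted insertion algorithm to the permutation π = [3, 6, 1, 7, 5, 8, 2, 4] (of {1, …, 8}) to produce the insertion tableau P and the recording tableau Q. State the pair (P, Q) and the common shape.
P = [1, 2, 4, 8] / [3, 5, 7] / [6];  Q = [1, 2, 4, 6] / [3, 5, 8] / [7];  common shape = (4, 3, 1)

Row-insert the values π_1, π_2, … into P one at a time, bumping the leftmost entry strictly greater than the inserted value down to the next row. The recording tableau Q records, in position (i, j), the step at which that cell was added to P.
  Insert 3 (step 1): P = [3];  Q = [1]
  Insert 6 (step 2): P = [3, 6];  Q = [1, 2]
  Insert 1 (step 3): P = [1, 6] / [3];  Q = [1, 2] / [3]
  Insert 7 (step 4): P = [1, 6, 7] / [3];  Q = [1, 2, 4] / [3]
  Insert 5 (step 5): P = [1, 5, 7] / [3, 6];  Q = [1, 2, 4] / [3, 5]
  Insert 8 (step 6): P = [1, 5, 7, 8] / [3, 6];  Q = [1, 2, 4, 6] / [3, 5]
  Insert 2 (step 7): P = [1, 2, 7, 8] / [3, 5] / [6];  Q = [1, 2, 4, 6] / [3, 5] / [7]
  Insert 4 (step 8): P = [1, 2, 4, 8] / [3, 5, 7] / [6];  Q = [1, 2, 4, 6] / [3, 5, 8] / [7]
Final shape: (4, 3, 1).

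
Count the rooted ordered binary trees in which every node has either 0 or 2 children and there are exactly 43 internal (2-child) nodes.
C_43 = 150853479205085351660700

These full binary trees are counted by the Catalan number C_n = (1/(n + 1)) · C(2n, n). For n = 43: C_43 = (1/44) · C(86, 43) = 6637553085023755473070800/44 = 150853479205085351660700.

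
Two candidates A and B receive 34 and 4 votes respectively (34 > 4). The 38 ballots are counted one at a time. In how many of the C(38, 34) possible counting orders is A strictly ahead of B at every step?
Strict-lead orderings = 58275

Total orderings of the 38 votes with 34 for A: C(38, 34) = 73815. By the Bertrand ballot formula (Cycle Lemma / reflection principle), the number of orderings in which A is strictly ahead of B throughout is (p − q)/(p + q) · C(p + q, p) = (34 − 4)/(34 + 4) · 73815 = 58275.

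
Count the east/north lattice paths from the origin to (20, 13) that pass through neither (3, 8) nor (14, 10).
Number of paths = 405156906

Inclusion–exclusion. Total paths: C(33, 20) = 573166440. Through P₁: C(11, 3)·C(22, 17) = 4345110. Through P₂: C(24, 14)·C(9, 6) = 164745504. Since P₁ is strictly southwest of P₂, a monotone path through both must visit P₁ then P₂; paths through both = C(11, 3)·C(13, 11)·C(9, 6) = 1081080. Avoid both = 573166440 − 4345110 − 164745504 + 1081080 = 405156906.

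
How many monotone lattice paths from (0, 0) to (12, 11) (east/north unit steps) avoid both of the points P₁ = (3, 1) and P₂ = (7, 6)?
Number of paths = 677142

Inclusion–exclusion. Total paths: C(23, 12) = 1352078. Through P₁: C(4, 3)·C(19, 9) = 369512. Through P₂: C(13, 7)·C(10, 5) = 432432. Since P₁ is strictly southwest of P₂, a monotone path through both must visit P₁ then P₂; paths through both = C(4, 3)·C(9, 4)·C(10, 5) = 127008. Avoid both = 1352078 − 369512 − 432432 + 127008 = 677142.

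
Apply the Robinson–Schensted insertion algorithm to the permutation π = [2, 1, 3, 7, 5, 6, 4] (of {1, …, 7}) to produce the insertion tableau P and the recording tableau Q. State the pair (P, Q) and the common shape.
P = [1, 3, 4, 6] / [2, 5] / [7];  Q = [1, 3, 4, 6] / [2, 5] / [7];  common shape = (4, 2, 1)

Row-insert the values π_1, π_2, … into P one at a time, bumping the leftmost entry strictly greater than the inserted value down to the next row. The recording tableau Q records, in position (i, j), the step at which that cell was added to P.
  Insert 2 (step 1): P = [2];  Q = [1]
  Insert 1 (step 2): P = [1] / [2];  Q = [1] / [2]
  Insert 3 (step 3): P = [1, 3] / [2];  Q = [1, 3] / [2]
  Insert 7 (step 4): P = [1, 3, 7] / [2];  Q = [1, 3, 4] / [2]
  Insert 5 (step 5): P = [1, 3, 5] / [2, 7];  Q = [1, 3, 4] / [2, 5]
  Insert 6 (step 6): P = [1, 3, 5, 6] / [2, 7];  Q = [1, 3, 4, 6] / [2, 5]
  Insert 4 (step 7): P = [1, 3, 4, 6] / [2, 5] / [7];  Q = [1, 3, 4, 6] / [2, 5] / [7]
Final shape: (4, 2, 1).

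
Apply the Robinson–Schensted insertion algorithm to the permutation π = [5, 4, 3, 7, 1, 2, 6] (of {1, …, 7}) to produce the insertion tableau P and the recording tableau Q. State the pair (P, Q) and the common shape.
P = [1, 2, 6] / [3, 7] / [4] / [5];  Q = [1, 4, 7] / [2, 6] / [3] / [5];  common shape = (3, 2, 1, 1)

Row-insert the values π_1, π_2, … into P one at a time, bumping the leftmost entry strictly greater than the inserted value down to the next row. The recording tableau Q records, in position (i, j), the step at which that cell was added to P.
  Insert 5 (step 1): P = [5];  Q = [1]
  Insert 4 (step 2): P = [4] / [5];  Q = [1] / [2]
  Insert 3 (step 3): P = [3] / [4] / [5];  Q = [1] / [2] / [3]
  Insert 7 (step 4): P = [3, 7] / [4] / [5];  Q = [1, 4] / [2] / [3]
  Insert 1 (step 5): P = [1, 7] / [3] / [4] / [5];  Q = [1, 4] / [2] / [3] / [5]
  Insert 2 (step 6): P = [1, 2] / [3, 7] / [4] / [5];  Q = [1, 4] / [2, 6] / [3] / [5]
  Insert 6 (step 7): P = [1, 2, 6] / [3, 7] / [4] / [5];  Q = [1, 4, 7] / [2, 6] / [3] / [5]
Final shape: (3, 2, 1, 1).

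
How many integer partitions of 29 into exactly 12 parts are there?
p(29, 12 parts) = 285

Partitions of n into exactly k parts are in bijection with partitions of n − k into at most k parts (subtract 1 from each part). So p(29, exactly 12) = p(17, parts ≤ 12). Computing via the recurrence p(m, j) = p(m, j−1) + p(m−j, j) gives 285.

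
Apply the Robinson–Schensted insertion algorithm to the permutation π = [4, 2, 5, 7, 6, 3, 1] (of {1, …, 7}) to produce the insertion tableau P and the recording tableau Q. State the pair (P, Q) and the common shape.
P = [1, 3, 6] / [2, 5] / [4] / [7];  Q = [1, 3, 4] / [2, 5] / [6] / [7];  common shape = (3, 2, 1, 1)

Row-insert the values π_1, π_2, … into P one at a time, bumping the leftmost entry strictly greater than the inserted value down to the next row. The recording tableau Q records, in position (i, j), the step at which that cell was added to P.
  Insert 4 (step 1): P = [4];  Q = [1]
  Insert 2 (step 2): P = [2] / [4];  Q = [1] / [2]
  Insert 5 (step 3): P = [2, 5] / [4];  Q = [1, 3] / [2]
  Insert 7 (step 4): P = [2, 5, 7] / [4];  Q = [1, 3, 4] / [2]
  Insert 6 (step 5): P = [2, 5, 6] / [4, 7];  Q = [1, 3, 4] / [2, 5]
  Insert 3 (step 6): P = [2, 3, 6] / [4, 5] / [7];  Q = [1, 3, 4] / [2, 5] / [6]
  Insert 1 (step 7): P = [1, 3, 6] / [2, 5] / [4] / [7];  Q = [1, 3, 4] / [2, 5] / [6] / [7]
Final shape: (3, 2, 1, 1).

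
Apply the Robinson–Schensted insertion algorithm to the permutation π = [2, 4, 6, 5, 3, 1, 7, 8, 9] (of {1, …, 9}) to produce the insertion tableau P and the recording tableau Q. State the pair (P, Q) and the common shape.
P = [1, 3, 5, 7, 8, 9] / [2] / [4] / [6];  Q = [1, 2, 3, 7, 8, 9] / [4] / [5] / [6];  common shape = (6, 1, 1, 1)

Row-insert the values π_1, π_2, … into P one at a time, bumping the leftmost entry strictly greater than the inserted value down to the next row. The recording tableau Q records, in position (i, j), the step at which that cell was added to P.
  Insert 2 (step 1): P = [2];  Q = [1]
  Insert 4 (step 2): P = [2, 4];  Q = [1, 2]
  Insert 6 (step 3): P = [2, 4, 6];  Q = [1, 2, 3]
  Insert 5 (step 4): P = [2, 4, 5] / [6];  Q = [1, 2, 3] / [4]
  Insert 3 (step 5): P = [2, 3, 5] / [4] / [6];  Q = [1, 2, 3] / [4] / [5]
  Insert 1 (step 6): P = [1, 3, 5] / [2] / [4] / [6];  Q = [1, 2, 3] / [4] / [5] / [6]
  Insert 7 (step 7): P = [1, 3, 5, 7] / [2] / [4] / [6];  Q = [1, 2, 3, 7] / [4] / [5] / [6]
  Insert 8 (step 8): P = [1, 3, 5, 7, 8] / [2] / [4] / [6];  Q = [1, 2, 3, 7, 8] / [4] / [5] / [6]
  Insert 9 (step 9): P = [1, 3, 5, 7, 8, 9] / [2] / [4] / [6];  Q = [1, 2, 3, 7, 8, 9] / [4] / [5] / [6]
Final shape: (6, 1, 1, 1).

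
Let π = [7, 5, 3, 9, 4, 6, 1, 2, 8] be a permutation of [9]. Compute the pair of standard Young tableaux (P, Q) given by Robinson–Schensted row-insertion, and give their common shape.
P = [1, 2, 6, 8] / [3, 4] / [5, 9] / [7];  Q = [1, 4, 6, 9] / [2, 5] / [3, 8] / [7];  common shape = (4, 2, 2, 1)

Row-insert the values π_1, π_2, … into P one at a time, bumping the leftmost entry strictly greater than the inserted value down to the next row. The recording tableau Q records, in position (i, j), the step at which that cell was added to P.
  Insert 7 (step 1): P = [7];  Q = [1]
  Insert 5 (step 2): P = [5] / [7];  Q = [1] / [2]
  Insert 3 (step 3): P = [3] / [5] / [7];  Q = [1] / [2] / [3]
  Insert 9 (step 4): P = [3, 9] / [5] / [7];  Q = [1, 4] / [2] / [3]
  Insert 4 (step 5): P = [3, 4] / [5, 9] / [7];  Q = [1, 4] / [2, 5] / [3]
  Insert 6 (step 6): P = [3, 4, 6] / [5, 9] / [7];  Q = [1, 4, 6] / [2, 5] / [3]
  Insert 1 (step 7): P = [1, 4, 6] / [3, 9] / [5] / [7];  Q = [1, 4, 6] / [2, 5] / [3] / [7]
  Insert 2 (step 8): P = [1, 2, 6] / [3, 4] / [5, 9] / [7];  Q = [1, 4, 6] / [2, 5] / [3, 8] / [7]
  Insert 8 (step 9): P = [1, 2, 6, 8] / [3, 4] / [5, 9] / [7];  Q = [1, 4, 6, 9] / [2, 5] / [3, 8] / [7]
Final shape: (4, 2, 2, 1).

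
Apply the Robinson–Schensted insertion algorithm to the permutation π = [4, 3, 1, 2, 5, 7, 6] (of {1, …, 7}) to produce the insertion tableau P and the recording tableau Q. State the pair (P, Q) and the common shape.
P = [1, 2, 5, 6] / [3, 7] / [4];  Q = [1, 4, 5, 6] / [2, 7] / [3];  common shape = (4, 2, 1)

Row-insert the values π_1, π_2, … into P one at a time, bumping the leftmost entry strictly greater than the inserted value down to the next row. The recording tableau Q records, in position (i, j), the step at which that cell was added to P.
  Insert 4 (step 1): P = [4];  Q = [1]
  Insert 3 (step 2): P = [3] / [4];  Q = [1] / [2]
  Insert 1 (step 3): P = [1] / [3] / [4];  Q = [1] / [2] / [3]
  Insert 2 (step 4): P = [1, 2] / [3] / [4];  Q = [1, 4] / [2] / [3]
  Insert 5 (step 5): P = [1, 2, 5] / [3] / [4];  Q = [1, 4, 5] / [2] / [3]
  Insert 7 (step 6): P = [1, 2, 5, 7] / [3] / [4];  Q = [1, 4, 5, 6] / [2] / [3]
  Insert 6 (step 7): P = [1, 2, 5, 6] / [3, 7] / [4];  Q = [1, 4, 5, 6] / [2, 7] / [3]
Final shape: (4, 2, 1).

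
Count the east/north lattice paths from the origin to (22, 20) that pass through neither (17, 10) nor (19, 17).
Number of paths = 322581636765

Inclusion–exclusion. Total paths: C(42, 22) = 513791607420. Through P₁: C(27, 17)·C(15, 5) = 25334163855. Through P₂: C(36, 19)·C(6, 3) = 171949932000. Since P₁ is strictly southwest of P₂, a monotone path through both must visit P₁ then P₂; paths through both = C(27, 17)·C(9, 2)·C(6, 3) = 6074125200. Avoid both = 513791607420 − 25334163855 − 171949932000 + 6074125200 = 322581636765.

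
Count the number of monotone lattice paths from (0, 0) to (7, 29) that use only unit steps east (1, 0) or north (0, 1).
Number of paths = 8347680

A monotone lattice path from (0, 0) to (7, 29) consists of 7 east steps and 29 north steps in some order, so it is determined by which 7 of the 36 steps are east. The count is C(36, 7) = 8347680.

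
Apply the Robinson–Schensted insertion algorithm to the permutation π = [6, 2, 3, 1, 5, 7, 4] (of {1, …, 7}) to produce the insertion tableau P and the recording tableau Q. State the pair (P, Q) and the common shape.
P = [1, 3, 4, 7] / [2, 5] / [6];  Q = [1, 3, 5, 6] / [2, 7] / [4];  common shape = (4, 2, 1)

Row-insert the values π_1, π_2, … into P one at a time, bumping the leftmost entry strictly greater than the inserted value down to the next row. The recording tableau Q records, in position (i, j), the step at which that cell was added to P.
  Insert 6 (step 1): P = [6];  Q = [1]
  Insert 2 (step 2): P = [2] / [6];  Q = [1] / [2]
  Insert 3 (step 3): P = [2, 3] / [6];  Q = [1, 3] / [2]
  Insert 1 (step 4): P = [1, 3] / [2] / [6];  Q = [1, 3] / [2] / [4]
  Insert 5 (step 5): P = [1, 3, 5] / [2] / [6];  Q = [1, 3, 5] / [2] / [4]
  Insert 7 (step 6): P = [1, 3, 5, 7] / [2] / [6];  Q = [1, 3, 5, 6] / [2] / [4]
  Insert 4 (step 7): P = [1, 3, 4, 7] / [2, 5] / [6];  Q = [1, 3, 5, 6] / [2, 7] / [4]
Final shape: (4, 2, 1).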